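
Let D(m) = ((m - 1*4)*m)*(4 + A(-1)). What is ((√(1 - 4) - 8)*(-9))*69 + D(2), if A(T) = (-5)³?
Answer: 5452 - 621*I*√3 ≈ 5452.0 - 1075.6*I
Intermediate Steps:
A(T) = -125
D(m) = -121*m*(-4 + m) (D(m) = ((m - 1*4)*m)*(4 - 125) = ((m - 4)*m)*(-121) = ((-4 + m)*m)*(-121) = (m*(-4 + m))*(-121) = -121*m*(-4 + m))
((√(1 - 4) - 8)*(-9))*69 + D(2) = ((√(1 - 4) - 8)*(-9))*69 + 121*2*(4 - 1*2) = ((√(-3) - 8)*(-9))*69 + 121*2*(4 - 2) = ((I*√3 - 8)*(-9))*69 + 121*2*2 = ((-8 + I*√3)*(-9))*69 + 484 = (72 - 9*I*√3)*69 + 484 = (4968 - 621*I*√3) + 484 = 5452 - 621*I*√3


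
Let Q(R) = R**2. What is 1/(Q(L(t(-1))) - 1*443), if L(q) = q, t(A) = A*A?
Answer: -1/442 ≈ -0.0022624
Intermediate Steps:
t(A) = A**2
1/(Q(L(t(-1))) - 1*443) = 1/(((-1)**2)**2 - 1*443) = 1/(1**2 - 443) = 1/(1 - 443) = 1/(-442) = -1/442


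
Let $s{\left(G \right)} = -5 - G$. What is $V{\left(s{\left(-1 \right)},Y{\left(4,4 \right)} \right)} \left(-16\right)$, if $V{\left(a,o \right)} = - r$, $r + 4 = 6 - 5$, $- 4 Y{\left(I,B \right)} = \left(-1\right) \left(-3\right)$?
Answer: $-48$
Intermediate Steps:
$Y{\left(I,B \right)} = - \frac{3}{4}$ ($Y{\left(I,B \right)} = - \frac{\left(-1\right) \left(-3\right)}{4} = \left(- \frac{1}{4}\right) 3 = - \frac{3}{4}$)
$r = -3$ ($r = -4 + \left(6 - 5\right) = -4 + 1 = -3$)
$V{\left(a,o \right)} = 3$ ($V{\left(a,o \right)} = \left(-1\right) \left(-3\right) = 3$)
$V{\left(s{\left(-1 \right)},Y{\left(4,4 \right)} \right)} \left(-16\right) = 3 \left(-16\right) = -48$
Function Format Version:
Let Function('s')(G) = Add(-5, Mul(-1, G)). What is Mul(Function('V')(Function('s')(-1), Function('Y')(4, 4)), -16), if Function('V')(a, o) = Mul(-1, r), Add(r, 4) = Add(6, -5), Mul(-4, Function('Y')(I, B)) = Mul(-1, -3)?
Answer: -48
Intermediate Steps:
Function('Y')(I, B) = Rational(-3, 4) (Function('Y')(I, B) = Mul(Rational(-1, 4), Mul(-1, -3)) = Mul(Rational(-1, 4), 3) = Rational(-3, 4))
r = -3 (r = Add(-4, Add(6, -5)) = Add(-4, 1) = -3)
Function('V')(a, o) = 3 (Function('V')(a, o) = Mul(-1, -3) = 3)
Mul(Function('V')(Function('s')(-1), Function('Y')(4, 4)), -16) = Mul(3, -16) = -48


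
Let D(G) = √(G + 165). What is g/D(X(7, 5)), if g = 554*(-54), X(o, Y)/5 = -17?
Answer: -7479*√5/5 ≈ -3344.7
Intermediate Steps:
X(o, Y) = -85 (X(o, Y) = 5*(-17) = -85)
D(G) = √(165 + G)
g = -29916
g/D(X(7, 5)) = -29916/√(165 - 85) = -29916*√5/20 = -7479*√5/5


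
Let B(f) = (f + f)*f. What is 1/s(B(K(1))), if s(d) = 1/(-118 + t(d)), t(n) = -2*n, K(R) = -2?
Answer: -134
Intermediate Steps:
B(f) = 2*f² (B(f) = (2*f)*f = 2*f²)
s(d) = 1/(-118 - 2*d)
1/s(B(K(1))) = 1/(-1/(118 + 2*(2*(-2)²))) = 1/(-1/(118 + 2*(2*4))) = 1/(-1/(118 + 2*8)) = 1/(-1/(118 + 16)) = 1/(-1/134) = -134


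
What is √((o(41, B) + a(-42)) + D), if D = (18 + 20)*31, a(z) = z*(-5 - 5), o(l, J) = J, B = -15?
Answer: √1583 ≈ 39.787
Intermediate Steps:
a(z) = -10*z (a(z) = z*(-10) = -10*z)
D = 1178 (D = 38*31 = 1178)
√((o(41, B) + a(-42)) + D) = √((-15 - 10*(-42)) + 1178) = √((-15 + 420) + 1178) = √(405 + 1178) = √1583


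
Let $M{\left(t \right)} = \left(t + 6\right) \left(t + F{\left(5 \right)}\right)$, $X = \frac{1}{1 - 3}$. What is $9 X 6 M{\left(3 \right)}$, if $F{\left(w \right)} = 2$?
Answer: $-1215$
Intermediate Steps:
$X = - \frac{1}{2}$ ($X = \frac{1}{-2} = - \frac{1}{2} \approx -0.5$)
$M{\left(t \right)} = \left(2 + t\right) \left(6 + t\right)$ ($M{\left(t \right)} = \left(t + 6\right) \left(t + 2\right) = \left(6 + t\right) \left(2 + t\right) = \left(2 + t\right) \left(6 + t\right)$)
$9 X 6 M{\left(3 \right)} = 9 \left(\left(- \frac{1}{2}\right) 6\right) \left(12 + 3^{2} + 8 \cdot 3\right) = 9 \left(-3\right) \left(12 + 9 + 24\right) = \left(-27\right) 45 = -1215$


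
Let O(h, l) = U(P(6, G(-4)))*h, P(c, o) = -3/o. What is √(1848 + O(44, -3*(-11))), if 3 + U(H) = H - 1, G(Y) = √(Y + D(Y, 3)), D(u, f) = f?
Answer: 2*√(418 + 33*I) ≈ 40.922 + 1.6128*I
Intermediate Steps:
G(Y) = √(3 + Y) (G(Y) = √(Y + 3) = √(3 + Y))
U(H) = -4 + H (U(H) = -3 + (H - 1) = -3 + (-1 + H) = -4 + H)
O(h, l) = h*(-4 + 3*I) (O(h, l) = (-4 - 3/√(3 - 4))*h = (-4 - 3*(-I))*h = (-4 - (-3)*I)*h = (-4 + 3*I)*h = h*(-4 + 3*I))
√(1848 + O(44, -3*(-11))) = √(1848 + 44*(-4 + 3*I)) = √(1848 + (-176 + 132*I)) = √(1672 + 132*I)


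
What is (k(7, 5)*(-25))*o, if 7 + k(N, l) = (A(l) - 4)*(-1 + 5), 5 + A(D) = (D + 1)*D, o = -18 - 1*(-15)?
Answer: 5775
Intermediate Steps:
o = -3 (o = -18 + 15 = -3)
A(D) = -5 + D*(1 + D) (A(D) = -5 + (D + 1)*D = -5 + (1 + D)*D = -5 + D*(1 + D))
k(N, l) = -43 + 4*l + 4*l**2 (k(N, l) = -7 + ((-5 + l + l**2) - 4)*(-1 + 5) = -7 + (-9 + l + l**2)*4 = -7 + (-36 + 4*l + 4*l**2) = -43 + 4*l + 4*l**2)
(k(7, 5)*(-25))*o = ((-43 + 4*5 + 4*5**2)*(-25))*(-3) = ((-43 + 20 + 4*25)*(-25))*(-3) = ((-43 + 20 + 100)*(-25))*(-3) = (77*(-25))*(-3) = -1925*(-3) = 5775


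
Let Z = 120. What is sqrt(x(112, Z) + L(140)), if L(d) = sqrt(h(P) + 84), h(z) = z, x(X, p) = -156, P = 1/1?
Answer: sqrt(-156 + sqrt(85)) ≈ 12.115*I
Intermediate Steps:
P = 1 (P = 1*1 = 1)
L(d) = sqrt(85) (L(d) = sqrt(1 + 84) = sqrt(85))
sqrt(x(112, Z) + L(140)) = sqrt(-156 + sqrt(85))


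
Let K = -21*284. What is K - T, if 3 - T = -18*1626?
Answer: -35235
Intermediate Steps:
K = -5964
T = 29271 (T = 3 - (-18)*1626 = 3 - 1*(-29268) = 3 + 29268 = 29271)
K - T = -5964 - 1*29271 = -5964 - 29271 = -35235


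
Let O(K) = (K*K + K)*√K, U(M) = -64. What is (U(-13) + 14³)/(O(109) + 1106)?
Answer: -185255/979289229 + 2008325*√109/979289229 ≈ 0.021222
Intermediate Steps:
O(K) = √K*(K + K²) (O(K) = (K² + K)*√K = (K + K²)*√K = √K*(K + K²))
(U(-13) + 14³)/(O(109) + 1106) = (-64 + 14³)/(109^(3/2)*(1 + 109) + 1106) = (-64 + 2744)/((109*√109)*110 + 1106) = 2680/(11990*√109 + 1106) = 2680/(1106 + 11990*√109)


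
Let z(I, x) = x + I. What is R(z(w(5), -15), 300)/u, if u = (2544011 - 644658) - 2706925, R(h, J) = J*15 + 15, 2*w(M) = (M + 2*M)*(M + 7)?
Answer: -4515/807572 ≈ -0.0055908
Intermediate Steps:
w(M) = 3*M*(7 + M)/2 (w(M) = ((M + 2*M)*(M + 7))/2 = ((3*M)*(7 + M))/2 = (3*M*(7 + M))/2 = 3*M*(7 + M)/2)
z(I, x) = I + x
R(h, J) = 15 + 15*J (R(h, J) = 15*J + 15 = 15 + 15*J)
u = -807572 (u = 1899353 - 2706925 = -807572)
R(z(w(5), -15), 300)/u = (15 + 15*300)/(-807572) = (15 + 4500)*(-1/807572) = 4515*(-1/807572) = -4515/807572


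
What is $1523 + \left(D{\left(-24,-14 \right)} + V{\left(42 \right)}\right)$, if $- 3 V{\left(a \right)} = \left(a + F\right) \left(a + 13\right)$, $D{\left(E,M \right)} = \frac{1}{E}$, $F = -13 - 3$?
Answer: $\frac{25111}{24} \approx 1046.3$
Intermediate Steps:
$F = -16$
$V{\left(a \right)} = - \frac{\left(-16 + a\right) \left(13 + a\right)}{3}$ ($V{\left(a \right)} = - \frac{\left(a - 16\right) \left(a + 13\right)}{3} = - \frac{\left(-16 + a\right) \left(13 + a\right)}{3}$)
$1523 + \left(D{\left(-24,-14 \right)} + V{\left(42 \right)}\right) = 1523 + \left(\frac{1}{-24} + \left(\frac{208}{3} + 42 - \frac{42^{2}}{3}\right)\right) = 1523 + \left(- \frac{1}{24} + \left(\frac{208}{3} + 42 - 588\right)\right) = 1523 - \frac{11441}{24} = \frac{25111}{24}$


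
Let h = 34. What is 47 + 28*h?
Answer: 999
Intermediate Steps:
47 + 28*h = 47 + 28*34 = 47 + 952 = 999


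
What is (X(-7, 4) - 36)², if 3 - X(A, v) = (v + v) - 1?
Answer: 1600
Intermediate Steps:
X(A, v) = 4 - 2*v (X(A, v) = 3 - ((v + v) - 1) = 3 - (2*v - 1) = 3 - (-1 + 2*v) = 3 + (1 - 2*v) = 4 - 2*v)
(X(-7, 4) - 36)² = ((4 - 2*4) - 36)² = ((4 - 8) - 36)² = (-4 - 36)² = (-40)² = 1600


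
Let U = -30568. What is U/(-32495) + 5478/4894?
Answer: 163803701/79515265 ≈ 2.0600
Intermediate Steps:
U/(-32495) + 5478/4894 = -30568/(-32495) + 5478/4894 = -30568*(-1/32495) + 5478*(1/4894) = 30568/32495 + 2739/2447 = 163803701/79515265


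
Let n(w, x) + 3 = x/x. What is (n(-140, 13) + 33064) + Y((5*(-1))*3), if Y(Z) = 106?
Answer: 33168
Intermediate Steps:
n(w, x) = -2 (n(w, x) = -3 + x/x = -3 + 1 = -2)
(n(-140, 13) + 33064) + Y((5*(-1))*3) = (-2 + 33064) + 106 = 33062 + 106 = 33168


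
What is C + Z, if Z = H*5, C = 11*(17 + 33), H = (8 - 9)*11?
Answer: 495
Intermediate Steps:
H = -11 (H = -1*11 = -11)
C = 550 (C = 11*50 = 550)
Z = -55 (Z = -11*5 = -55)
C + Z = 550 - 55 = 495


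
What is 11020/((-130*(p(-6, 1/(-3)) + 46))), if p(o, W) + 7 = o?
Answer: -1102/429 ≈ -2.5688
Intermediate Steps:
p(o, W) = -7 + o
11020/((-130*(p(-6, 1/(-3)) + 46))) = 11020/((-130*((-7 - 6) + 46))) = 11020/((-130*(-13 + 46))) = 11020/((-130*33)) = 11020/(-4290) = 11020*(-1/4290) = -1102/429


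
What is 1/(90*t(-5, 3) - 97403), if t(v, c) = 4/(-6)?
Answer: -1/97463 ≈ -1.0260e-5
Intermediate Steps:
t(v, c) = -⅔ (t(v, c) = 4*(-⅙) = -⅔)
1/(90*t(-5, 3) - 97403) = 1/(90*(-⅔) - 97403) = 1/(-60 - 97403) = 1/(-97463) = -1/97463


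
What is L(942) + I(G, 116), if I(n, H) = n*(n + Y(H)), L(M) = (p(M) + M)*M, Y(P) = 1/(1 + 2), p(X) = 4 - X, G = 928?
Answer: 2595784/3 ≈ 8.6526e+5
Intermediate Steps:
Y(P) = 1/3
L(M) = 4*M (L(M) = ((4 - M) + M)*M = 4*M)
I(n, H) = n*(1/3 + n) (I(n, H) = n*(n + 1/3) = n*(1/3 + n))
L(942) + I(G, 116) = 4*942 + 928*(1/3 + 928) = 3768 + 928*(2785/3) = 3768 + 2584480/3 = 2595784/3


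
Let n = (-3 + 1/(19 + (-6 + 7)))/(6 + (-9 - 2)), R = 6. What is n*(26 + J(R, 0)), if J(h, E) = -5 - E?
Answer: 1239/100 ≈ 12.390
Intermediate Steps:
n = 59/100 (n = (-3 + 1/(19 + 1))/(6 - 11) = (-3 + 1/20)/(-5) = (-3 + 1/20)*(-⅕) = -59/20*(-⅕) = 59/100 ≈ 0.59000)
n*(26 + J(R, 0)) = 59*(26 + (-5 - 1*0))/100 = 59*(26 + (-5 + 0))/100 = 59*(26 - 5)/100 = (59/100)*21 = 1239/100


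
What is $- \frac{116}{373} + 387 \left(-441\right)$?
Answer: $- \frac{63658907}{373} \approx -1.7067 \cdot 10^{5}$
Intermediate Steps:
$- \frac{116}{373} + 387 \left(-441\right) = \left(-116\right) \frac{1}{373} - 170667 = - \frac{116}{373} - 170667 = - \frac{63658907}{373}$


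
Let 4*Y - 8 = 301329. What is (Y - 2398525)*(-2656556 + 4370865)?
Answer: -15930667245767/4 ≈ -3.9827e+12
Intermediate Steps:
Y = 301337/4 (Y = 2 + (¼)*301329 = 2 + 301329/4 = 301337/4 ≈ 75334.)
(Y - 2398525)*(-2656556 + 4370865) = (301337/4 - 2398525)*(-2656556 + 4370865) = -9292763/4*1714309 = -15930667245767/4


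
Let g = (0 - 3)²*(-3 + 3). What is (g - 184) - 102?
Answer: -286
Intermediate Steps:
g = 0 (g = (-3)²*0 = 9*0 = 0)
(g - 184) - 102 = (0 - 184) - 102 = -184 - 102 = -286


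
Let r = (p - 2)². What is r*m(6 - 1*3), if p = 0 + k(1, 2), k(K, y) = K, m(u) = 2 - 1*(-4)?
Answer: 6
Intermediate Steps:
m(u) = 6 (m(u) = 2 + 4 = 6)
p = 1 (p = 0 + 1 = 1)
r = 1 (r = (1 - 2)² = (-1)² = 1)
r*m(6 - 1*3) = 1*6 = 6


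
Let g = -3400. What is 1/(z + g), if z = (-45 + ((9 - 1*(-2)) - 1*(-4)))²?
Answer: -1/2500 ≈ -0.00040000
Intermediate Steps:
z = 900 (z = (-45 + ((9 + 2) + 4))² = (-45 + (11 + 4))² = (-45 + 15)² = (-30)² = 900)
1/(z + g) = 1/(900 - 3400) = 1/(-2500) = -1/2500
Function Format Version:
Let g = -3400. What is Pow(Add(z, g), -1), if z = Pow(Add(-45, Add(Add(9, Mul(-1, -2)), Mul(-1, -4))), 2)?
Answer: Rational(-1, 2500) ≈ -0.00040000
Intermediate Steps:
z = 900 (z = Pow(Add(-45, Add(Add(9, 2), 4)), 2) = Pow(Add(-45, Add(11, 4)), 2) = Pow(Add(-45, 15), 2) = Pow(-30, 2) = 900)
Pow(Add(z, g), -1) = Pow(Add(900, -3400), -1) = Pow(-2500, -1) = Rational(-1, 2500)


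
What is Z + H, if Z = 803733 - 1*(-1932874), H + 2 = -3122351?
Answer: -385746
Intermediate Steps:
H = -3122353 (H = -2 - 3122351 = -3122353)
Z = 2736607 (Z = 803733 + 1932874 = 2736607)
Z + H = 2736607 - 3122353 = -385746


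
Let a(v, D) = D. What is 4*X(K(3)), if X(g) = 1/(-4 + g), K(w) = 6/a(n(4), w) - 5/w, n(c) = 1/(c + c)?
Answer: -12/11 ≈ -1.0909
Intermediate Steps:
n(c) = 1/(2*c)
K(w) = 1/w (K(w) = 6/w - 5/w = 1/w)
4*X(K(3)) = 4/(-4 + 1/3) = 4/(-4 + ⅓) = 4/(-11/3) = 4*(-3/11) = -12/11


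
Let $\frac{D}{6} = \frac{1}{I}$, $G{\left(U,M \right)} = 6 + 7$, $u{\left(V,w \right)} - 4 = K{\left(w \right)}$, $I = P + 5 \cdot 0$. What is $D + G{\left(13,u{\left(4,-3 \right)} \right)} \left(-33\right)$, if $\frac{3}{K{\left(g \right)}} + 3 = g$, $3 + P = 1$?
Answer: $-432$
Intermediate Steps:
$P = -2$ ($P = -3 + 1 = -2$)
$K{\left(g \right)} = \frac{3}{-3 + g}$
$I = -2$ ($I = -2 + 5 \cdot 0 = -2 + 0 = -2$)
$u{\left(V,w \right)} = 4 + \frac{3}{-3 + w}$
$G{\left(U,M \right)} = 13$
$D = -3$ ($D = \frac{6}{-2} = 6 \left(- \frac{1}{2}\right) = -3$)
$D + G{\left(13,u{\left(4,-3 \right)} \right)} \left(-33\right) = -3 + 13 \left(-33\right) = -3 - 429 = -432$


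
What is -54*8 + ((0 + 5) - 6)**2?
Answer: -431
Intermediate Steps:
-54*8 + ((0 + 5) - 6)**2 = -432 + (5 - 6)**2 = -432 + (-1)**2 = -432 + 1 = -431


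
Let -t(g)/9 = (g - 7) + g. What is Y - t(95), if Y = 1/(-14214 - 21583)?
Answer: 58957658/35797 ≈ 1647.0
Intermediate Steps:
t(g) = 63 - 18*g (t(g) = -9*((g - 7) + g) = -9*((-7 + g) + g) = -9*(-7 + 2*g) = 63 - 18*g)
Y = -1/35797 (Y = 1/(-35797) = -1/35797 ≈ -2.7935e-5)
Y - t(95) = -1/35797 - (63 - 18*95) = -1/35797 - (63 - 1710) = -1/35797 - 1*(-1647) = -1/35797 + 1647 = 58957658/35797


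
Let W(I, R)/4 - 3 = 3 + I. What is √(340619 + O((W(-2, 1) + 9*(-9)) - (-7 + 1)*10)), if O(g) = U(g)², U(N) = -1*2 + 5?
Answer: 2*√85157 ≈ 583.63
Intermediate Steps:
W(I, R) = 24 + 4*I (W(I, R) = 12 + 4*(3 + I) = 12 + (12 + 4*I) = 24 + 4*I)
U(N) = 3 (U(N) = -2 + 5 = 3)
O(g) = 9 (O(g) = 3² = 9)
√(340619 + O((W(-2, 1) + 9*(-9)) - (-7 + 1)*10)) = √(340619 + 9) = √340628 = 2*√85157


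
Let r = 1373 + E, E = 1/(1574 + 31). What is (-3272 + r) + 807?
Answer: -1752659/1605 ≈ -1092.0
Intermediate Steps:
E = 1/1605 ≈ 0.00062305
r = 2203666/1605 (r = 1373 + 1/1605 = 2203666/1605 ≈ 1373.0)
(-3272 + r) + 807 = (-3272 + 2203666/1605) + 807 = -3047894/1605 + 807 = -1752659/1605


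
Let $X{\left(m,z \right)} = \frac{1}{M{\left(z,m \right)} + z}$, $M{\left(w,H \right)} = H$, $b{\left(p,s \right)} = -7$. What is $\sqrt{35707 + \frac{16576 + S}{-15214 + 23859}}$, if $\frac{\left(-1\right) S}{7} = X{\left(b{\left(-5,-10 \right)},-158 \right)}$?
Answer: $\frac{\sqrt{59311441449546}}{40755} \approx 188.97$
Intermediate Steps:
$X{\left(m,z \right)} = \frac{1}{m + z}$
$S = \frac{7}{165}$ ($S = - \frac{7}{-7 - 158} = - \frac{7}{-165} = \left(-7\right) \left(- \frac{1}{165}\right) = \frac{7}{165} \approx 0.042424$)
$\sqrt{35707 + \frac{16576 + S}{-15214 + 23859}} = \sqrt{35707 + \frac{16576 + \frac{7}{165}}{-15214 + 23859}} = \sqrt{35707 + \frac{2735047}{165 \cdot 8645}} = \sqrt{35707 + \frac{2735047}{165} \cdot \frac{1}{8645}} = \sqrt{35707 + \frac{390721}{203775}} = \sqrt{\frac{7276584646}{203775}} = \frac{\sqrt{59311441449546}}{40755}$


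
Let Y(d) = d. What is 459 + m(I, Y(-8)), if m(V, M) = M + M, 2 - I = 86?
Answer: 443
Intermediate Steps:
I = -84 (I = 2 - 1*86 = 2 - 86 = -84)
m(V, M) = 2*M
459 + m(I, Y(-8)) = 459 + 2*(-8) = 459 - 16 = 443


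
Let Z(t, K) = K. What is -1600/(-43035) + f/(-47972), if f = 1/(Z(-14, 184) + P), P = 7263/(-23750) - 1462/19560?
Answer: 16368075712186235/440251430720919411 ≈ 0.037179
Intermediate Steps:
P = -8839339/23227500 (P = 7263*(-1/23750) - 1462*1/19560 = -7263/23750 - 731/9780 = -8839339/23227500 ≈ -0.38055)
f = 23227500/4265020661 (f = 1/(184 - 8839339/23227500) = 1/(4265020661/23227500) = 23227500/4265020661 ≈ 0.0054460)
-1600/(-43035) + f/(-47972) = -1600/(-43035) + (23227500/4265020661)/(-47972) = -1600*(-1/43035) + (23227500/4265020661)*(-1/47972) = 320/8607 - 5806875/51150392787373 = 16368075712186235/440251430720919411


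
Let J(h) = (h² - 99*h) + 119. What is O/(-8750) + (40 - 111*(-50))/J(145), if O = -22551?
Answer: 202011239/59403750 ≈ 3.4006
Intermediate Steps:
J(h) = 119 + h² - 99*h
O/(-8750) + (40 - 111*(-50))/J(145) = -22551/(-8750) + (40 - 111*(-50))/(119 + 145² - 99*145) = -22551*(-1/8750) + (40 + 5550)/(119 + 21025 - 14355) = 22551/8750 + 5590/6789 = 202011239/59403750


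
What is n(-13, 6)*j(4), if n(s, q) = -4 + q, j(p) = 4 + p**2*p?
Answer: 136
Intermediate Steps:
j(p) = 4 + p**3
n(-13, 6)*j(4) = (-4 + 6)*(4 + 4**3) = 2*(4 + 64) = 2*68 = 136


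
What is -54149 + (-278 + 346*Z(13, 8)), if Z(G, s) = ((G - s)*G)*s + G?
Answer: 129991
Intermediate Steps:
Z(G, s) = G + G*s*(G - s) (Z(G, s) = (G*(G - s))*s + G = G*s*(G - s) + G = G + G*s*(G - s))
-54149 + (-278 + 346*Z(13, 8)) = -54149 + (-278 + 346*(13*(1 - 1*8² + 13*8))) = -54149 + (-278 + 346*(13*(1 - 1*64 + 104))) = -54149 + (-278 + 346*(13*(1 - 64 + 104))) = -54149 + (-278 + 346*(13*41)) = -54149 + (-278 + 346*533) = -54149 + (-278 + 184418) = -54149 + 184140 = 129991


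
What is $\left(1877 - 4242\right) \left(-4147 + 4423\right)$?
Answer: $-652740$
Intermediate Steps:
$\left(1877 - 4242\right) \left(-4147 + 4423\right) = \left(-2365\right) 276 = -652740$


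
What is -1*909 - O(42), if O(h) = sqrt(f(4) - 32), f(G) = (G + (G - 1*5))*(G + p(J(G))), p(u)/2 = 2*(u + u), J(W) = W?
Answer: -909 - 2*sqrt(19) ≈ -917.72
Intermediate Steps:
p(u) = 8*u (p(u) = 2*(2*(u + u)) = 2*(2*(2*u)) = 2*(4*u) = 8*u)
f(G) = 9*G*(-5 + 2*G) (f(G) = (G + (G - 1*5))*(G + 8*G) = (G + (G - 5))*(9*G) = (G + (-5 + G))*(9*G) = (-5 + 2*G)*(9*G) = 9*G*(-5 + 2*G))
O(h) = 2*sqrt(19) (O(h) = sqrt(9*4*(-5 + 2*4) - 32) = sqrt(9*4*(-5 + 8) - 32) = sqrt(9*4*3 - 32) = sqrt(108 - 32) = sqrt(76) = 2*sqrt(19))
-1*909 - O(42) = -1*909 - 2*sqrt(19) = -909 - 2*sqrt(19)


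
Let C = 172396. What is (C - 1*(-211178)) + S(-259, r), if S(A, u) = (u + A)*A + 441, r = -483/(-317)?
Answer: 142872335/317 ≈ 4.5070e+5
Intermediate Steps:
r = 483/317 (r = -483*(-1/317) = 483/317 ≈ 1.5237)
S(A, u) = 441 + A*(A + u) (S(A, u) = (A + u)*A + 441 = A*(A + u) + 441 = 441 + A*(A + u))
(C - 1*(-211178)) + S(-259, r) = (172396 - 1*(-211178)) + (441 + (-259)² - 259*483/317) = (172396 + 211178) + (441 + 67081 - 125097/317) = 383574 + 21279377/317 = 142872335/317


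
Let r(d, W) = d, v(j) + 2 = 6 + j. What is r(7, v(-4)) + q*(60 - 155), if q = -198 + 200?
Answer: -183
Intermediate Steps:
v(j) = 4 + j (v(j) = -2 + (6 + j) = 4 + j)
q = 2
r(7, v(-4)) + q*(60 - 155) = 7 + 2*(60 - 155) = 7 + 2*(-95) = 7 - 190 = -183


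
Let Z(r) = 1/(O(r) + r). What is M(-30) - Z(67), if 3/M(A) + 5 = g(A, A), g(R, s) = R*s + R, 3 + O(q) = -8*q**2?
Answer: 108409/31008520 ≈ 0.0034961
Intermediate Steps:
O(q) = -3 - 8*q**2
g(R, s) = R + R*s
M(A) = 3/(-5 + A*(1 + A))
Z(r) = 1/(-3 + r - 8*r**2) (Z(r) = 1/((-3 - 8*r**2) + r) = 1/(-3 + r - 8*r**2))
M(-30) - Z(67) = 3/(-5 - 30*(1 - 30)) - (-1)/(3 - 1*67 + 8*67**2) = 3/(-5 - 30*(-29)) - (-1)/(3 - 67 + 8*4489) = 3/(-5 + 870) - (-1)/(3 - 67 + 35912) = 3/865 - (-1)/35848 = 3*(1/865) - (-1)/35848 = 3/865 - 1*(-1/35848) = 3/865 + 1/35848 = 108409/31008520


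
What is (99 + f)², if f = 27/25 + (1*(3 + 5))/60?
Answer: 56490256/5625 ≈ 10043.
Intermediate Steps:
f = 91/75 (f = 27*(1/25) + (1*8)*(1/60) = 27/25 + 8*(1/60) = 27/25 + 2/15 = 91/75 ≈ 1.2133)
(99 + f)² = (99 + 91/75)² = (7516/75)² = 56490256/5625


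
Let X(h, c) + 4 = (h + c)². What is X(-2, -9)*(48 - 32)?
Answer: 1872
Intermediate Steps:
X(h, c) = -4 + (c + h)² (X(h, c) = -4 + (h + c)² = -4 + (c + h)²)
X(-2, -9)*(48 - 32) = (-4 + (-9 - 2)²)*(48 - 32) = (-4 + (-11)²)*16 = (-4 + 121)*16 = 117*16 = 1872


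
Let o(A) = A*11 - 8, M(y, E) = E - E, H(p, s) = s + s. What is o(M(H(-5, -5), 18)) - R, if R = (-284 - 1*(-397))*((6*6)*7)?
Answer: -28484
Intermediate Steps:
H(p, s) = 2*s
M(y, E) = 0
R = 28476 (R = (-284 + 397)*(36*7) = 113*252 = 28476)
o(A) = -8 + 11*A (o(A) = 11*A - 8 = -8 + 11*A)
o(M(H(-5, -5), 18)) - R = (-8 + 11*0) - 1*28476 = (-8 + 0) - 28476 = -8 - 28476 = -28484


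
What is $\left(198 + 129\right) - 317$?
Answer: $10$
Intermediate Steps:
$\left(198 + 129\right) - 317 = 327 - 317 = 10$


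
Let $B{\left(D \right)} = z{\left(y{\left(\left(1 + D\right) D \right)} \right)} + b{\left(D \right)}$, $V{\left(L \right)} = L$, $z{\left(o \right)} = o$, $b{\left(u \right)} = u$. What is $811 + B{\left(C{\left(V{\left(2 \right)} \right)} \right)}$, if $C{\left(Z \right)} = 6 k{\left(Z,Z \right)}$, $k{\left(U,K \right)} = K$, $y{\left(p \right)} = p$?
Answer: $979$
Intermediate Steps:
$C{\left(Z \right)} = 6 Z$
$B{\left(D \right)} = D + D \left(1 + D\right)$ ($B{\left(D \right)} = \left(1 + D\right) D + D = D \left(1 + D\right) + D = D + D \left(1 + D\right)$)
$811 + B{\left(C{\left(V{\left(2 \right)} \right)} \right)} = 811 + 6 \cdot 2 \left(2 + 6 \cdot 2\right) = 811 + 12 \left(2 + 12\right) = 811 + 12 \cdot 14 = 811 + 168 = 979$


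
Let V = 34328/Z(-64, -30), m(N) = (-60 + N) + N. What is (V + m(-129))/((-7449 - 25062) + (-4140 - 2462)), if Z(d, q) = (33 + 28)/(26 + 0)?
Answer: -873130/2385893 ≈ -0.36596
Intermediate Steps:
Z(d, q) = 61/26
m(N) = -60 + 2*N
V = 892528/61 (V = 34328/(61/26) = 34328*(26/61) = 892528/61 ≈ 14632.)
(V + m(-129))/((-7449 - 25062) + (-4140 - 2462)) = (892528/61 + (-60 + 2*(-129)))/((-7449 - 25062) + (-4140 - 2462)) = (892528/61 + (-60 - 258))/(-32511 - 6602) = (892528/61 - 318)/(-39113) = (873130/61)*(-1/39113) = -873130/2385893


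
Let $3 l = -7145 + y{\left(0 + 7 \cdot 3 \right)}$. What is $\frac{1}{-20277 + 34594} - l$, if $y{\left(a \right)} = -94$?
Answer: $\frac{34546922}{14317} \approx 2413.0$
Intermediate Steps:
$l = -2413$ ($l = \frac{-7145 - 94}{3} = \frac{1}{3} \left(-7239\right) = -2413$)
$\frac{1}{-20277 + 34594} - l = \frac{1}{-20277 + 34594} - -2413 = \frac{1}{14317} + 2413 = \frac{34546922}{14317}$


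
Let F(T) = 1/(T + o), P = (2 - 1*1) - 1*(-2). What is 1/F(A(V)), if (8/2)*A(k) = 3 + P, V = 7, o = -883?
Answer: -1763/2 ≈ -881.50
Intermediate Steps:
P = 3 (P = (2 - 1) + 2 = 1 + 2 = 3)
A(k) = 3/2 (A(k) = (3 + 3)/4 = (1/4)*6 = 3/2)
F(T) = 1/(-883 + T) (F(T) = 1/(T - 883) = 1/(-883 + T))
1/F(A(V)) = 1/(1/(-883 + 3/2)) = 1/(1/(-1763/2)) = 1/(-2/1763) = -1763/2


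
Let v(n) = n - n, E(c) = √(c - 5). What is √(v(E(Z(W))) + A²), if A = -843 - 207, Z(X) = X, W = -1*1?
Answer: 1050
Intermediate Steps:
W = -1
A = -1050
E(c) = √(-5 + c)
v(n) = 0
√(v(E(Z(W))) + A²) = √(0 + (-1050)²) = √(0 + 1102500) = √1102500 = 1050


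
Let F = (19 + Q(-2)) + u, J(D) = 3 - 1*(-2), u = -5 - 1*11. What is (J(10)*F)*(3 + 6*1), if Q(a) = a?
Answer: 45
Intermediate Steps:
u = -16 (u = -5 - 11 = -16)
J(D) = 5 (J(D) = 3 + 2 = 5)
F = 1 (F = (19 - 2) - 16 = 17 - 16 = 1)
(J(10)*F)*(3 + 6*1) = (5*1)*(3 + 6*1) = 5*(3 + 6) = 5*9 = 45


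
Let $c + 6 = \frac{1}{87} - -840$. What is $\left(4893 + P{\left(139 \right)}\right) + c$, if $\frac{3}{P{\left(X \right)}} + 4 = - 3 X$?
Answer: $\frac{209762989}{36627} \approx 5727.0$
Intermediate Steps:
$c = \frac{72559}{87}$ ($c = -6 + \left(\frac{1}{87} - -840\right) = -6 + \left(\frac{1}{87} + 840\right) = -6 + \frac{73081}{87} = \frac{72559}{87} \approx 834.01$)
$P{\left(X \right)} = \frac{3}{-4 - 3 X}$
$\left(4893 + P{\left(139 \right)}\right) + c = \left(4893 - \frac{3}{4 + 3 \cdot 139}\right) + \frac{72559}{87} = \left(4893 - \frac{3}{4 + 417}\right) + \frac{72559}{87} = \left(4893 - \frac{3}{421}\right) + \frac{72559}{87} = \frac{2059950}{421} + \frac{72559}{87} = \frac{209762989}{36627}$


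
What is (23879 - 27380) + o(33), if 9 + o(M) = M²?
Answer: -2421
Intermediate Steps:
o(M) = -9 + M²
(23879 - 27380) + o(33) = (23879 - 27380) + (-9 + 33²) = -3501 + (-9 + 1089) = -3501 + 1080 = -2421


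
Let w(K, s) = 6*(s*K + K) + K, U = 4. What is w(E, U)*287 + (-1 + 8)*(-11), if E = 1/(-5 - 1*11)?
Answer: -10129/16 ≈ -633.06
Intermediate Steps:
E = -1/16 (E = 1/(-5 - 11) = 1/(-16) = -1/16 ≈ -0.062500)
w(K, s) = 7*K + 6*K*s (w(K, s) = 6*(K*s + K) + K = 6*(K + K*s) + K = (6*K + 6*K*s) + K = 7*K + 6*K*s)
w(E, U)*287 + (-1 + 8)*(-11) = -(7 + 6*4)/16*287 + (-1 + 8)*(-11) = -(7 + 24)/16*287 + 7*(-11) = -1/16*31*287 - 77 = -31/16*287 - 77 = -8897/16 - 77 = -10129/16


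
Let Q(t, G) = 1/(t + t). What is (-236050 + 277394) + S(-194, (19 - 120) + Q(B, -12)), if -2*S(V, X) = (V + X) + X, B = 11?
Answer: 913923/22 ≈ 41542.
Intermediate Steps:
Q(t, G) = 1/(2*t)
S(V, X) = -X - V/2 (S(V, X) = -((V + X) + X)/2 = -(V + 2*X)/2 = -X - V/2)
(-236050 + 277394) + S(-194, (19 - 120) + Q(B, -12)) = (-236050 + 277394) + (-((19 - 120) + (1/2)/11) - 1/2*(-194)) = 41344 + (-(-101 + (1/2)*(1/11)) + 97) = 41344 + (-(-101 + 1/22) + 97) = 41344 + (-1*(-2221/22) + 97) = 41344 + (2221/22 + 97) = 41344 + 4355/22 = 913923/22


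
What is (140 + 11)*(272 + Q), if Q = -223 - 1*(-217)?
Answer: 40166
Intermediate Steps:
Q = -6 (Q = -223 + 217 = -6)
(140 + 11)*(272 + Q) = (140 + 11)*(272 - 6) = 151*266 = 40166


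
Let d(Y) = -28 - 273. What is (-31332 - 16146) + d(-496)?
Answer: -47779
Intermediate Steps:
d(Y) = -301
(-31332 - 16146) + d(-496) = (-31332 - 16146) - 301 = -47478 - 301 = -47779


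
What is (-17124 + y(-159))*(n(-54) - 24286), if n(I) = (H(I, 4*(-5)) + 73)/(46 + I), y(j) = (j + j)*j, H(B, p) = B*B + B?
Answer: -3297371337/4 ≈ -8.2434e+8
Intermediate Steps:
H(B, p) = B + B**2 (H(B, p) = B**2 + B = B + B**2)
y(j) = 2*j**2 (y(j) = (2*j)*j = 2*j**2)
n(I) = (73 + I*(1 + I))/(46 + I) (n(I) = (I*(1 + I) + 73)/(46 + I) = (73 + I*(1 + I))/(46 + I))
(-17124 + y(-159))*(n(-54) - 24286) = (-17124 + 2*(-159)**2)*((73 - 54*(1 - 54))/(46 - 54) - 24286) = (-17124 + 2*25281)*((73 - 54*(-53))/(-8) - 24286) = (-17124 + 50562)*(-(73 + 2862)/8 - 24286) = 33438*(-1/8*2935 - 24286) = 33438*(-2935/8 - 24286) = 33438*(-197223/8) = -3297371337/4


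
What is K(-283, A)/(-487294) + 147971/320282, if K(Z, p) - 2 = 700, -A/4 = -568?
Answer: 35940271255/78035748454 ≈ 0.46056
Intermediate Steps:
A = 2272 (A = -4*(-568) = 2272)
K(Z, p) = 702 (K(Z, p) = 2 + 700 = 702)
K(-283, A)/(-487294) + 147971/320282 = 702/(-487294) + 147971/320282 = 702*(-1/487294) + 147971*(1/320282) = -351/243647 + 147971/320282 = 35940271255/78035748454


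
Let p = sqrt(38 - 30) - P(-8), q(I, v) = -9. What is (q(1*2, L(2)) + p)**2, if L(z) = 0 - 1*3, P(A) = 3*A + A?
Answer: 537 + 92*sqrt(2) ≈ 667.11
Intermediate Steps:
P(A) = 4*A
L(z) = -3 (L(z) = 0 - 3 = -3)
p = 32 + 2*sqrt(2) (p = sqrt(38 - 30) - 4*(-8) = sqrt(8) - 1*(-32) = 2*sqrt(2) + 32 = 32 + 2*sqrt(2) ≈ 34.828)
(q(1*2, L(2)) + p)**2 = (-9 + (32 + 2*sqrt(2)))**2 = (23 + 2*sqrt(2))**2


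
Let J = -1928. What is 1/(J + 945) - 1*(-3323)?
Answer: 3266508/983 ≈ 3323.0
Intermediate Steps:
1/(J + 945) - 1*(-3323) = 1/(-1928 + 945) - 1*(-3323) = 1/(-983) + 3323 = -1/983 + 3323 = 3266508/983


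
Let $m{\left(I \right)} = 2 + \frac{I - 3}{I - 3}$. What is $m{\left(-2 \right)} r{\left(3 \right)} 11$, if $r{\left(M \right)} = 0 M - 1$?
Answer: $-33$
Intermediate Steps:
$r{\left(M \right)} = -1$ ($r{\left(M \right)} = 0 - 1 = -1$)
$m{\left(I \right)} = 3$ ($m{\left(I \right)} = 2 + \frac{-3 + I}{-3 + I} = 2 + 1 = 3$)
$m{\left(-2 \right)} r{\left(3 \right)} 11 = 3 \left(-1\right) 11 = \left(-3\right) 11 = -33$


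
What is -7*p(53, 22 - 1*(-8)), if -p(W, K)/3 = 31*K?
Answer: 19530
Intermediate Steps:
p(W, K) = -93*K
-7*p(53, 22 - 1*(-8)) = -(-651)*(22 - 1*(-8)) = -(-651)*(22 + 8) = -(-651)*30 = -7*(-2790) = 19530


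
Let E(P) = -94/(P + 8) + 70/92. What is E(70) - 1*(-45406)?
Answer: 81457567/1794 ≈ 45406.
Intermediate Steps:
E(P) = 35/46 - 94/(8 + P) (E(P) = -94/(8 + P) + 70*(1/92) = -94/(8 + P) + 35/46 = 35/46 - 94/(8 + P))
E(70) - 1*(-45406) = (-4044 + 35*70)/(46*(8 + 70)) - 1*(-45406) = (1/46)*(-4044 + 2450)/78 + 45406 = (1/46)*(1/78)*(-1594) + 45406 = -797/1794 + 45406 = 81457567/1794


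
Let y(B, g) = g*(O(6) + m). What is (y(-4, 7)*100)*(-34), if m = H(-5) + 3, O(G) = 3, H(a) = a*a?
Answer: -737800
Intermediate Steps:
H(a) = a²
m = 28 (m = (-5)² + 3 = 25 + 3 = 28)
y(B, g) = 31*g (y(B, g) = g*(3 + 28) = g*31 = 31*g)
(y(-4, 7)*100)*(-34) = ((31*7)*100)*(-34) = (217*100)*(-34) = 21700*(-34) = -737800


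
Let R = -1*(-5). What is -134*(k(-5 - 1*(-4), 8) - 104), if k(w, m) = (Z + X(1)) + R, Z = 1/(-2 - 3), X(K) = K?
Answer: 65794/5 ≈ 13159.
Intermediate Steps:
Z = -⅕ (Z = 1/(-5) = -⅕ ≈ -0.20000)
R = 5
k(w, m) = 29/5 (k(w, m) = (-⅕ + 1) + 5 = ⅘ + 5 = 29/5)
-134*(k(-5 - 1*(-4), 8) - 104) = -134*(29/5 - 104) = -134*(-491/5) = 65794/5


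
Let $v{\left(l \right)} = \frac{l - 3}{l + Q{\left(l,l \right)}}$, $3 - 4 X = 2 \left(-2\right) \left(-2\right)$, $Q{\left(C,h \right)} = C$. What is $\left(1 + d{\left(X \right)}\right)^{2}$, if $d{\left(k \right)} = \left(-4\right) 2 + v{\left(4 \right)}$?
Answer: $\frac{3025}{64} \approx 47.266$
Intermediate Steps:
$X = - \frac{5}{4}$ ($X = \frac{3}{4} - \frac{2 \left(-2\right) \left(-2\right)}{4} = \frac{3}{4} - \frac{\left(-4\right) \left(-2\right)}{4} = \frac{3}{4} - 2 = - \frac{5}{4} \approx -1.25$)
$v{\left(l \right)} = \frac{-3 + l}{2 l}$ ($v{\left(l \right)} = \frac{l - 3}{l + l} = \frac{-3 + l}{2 l}$)
$d{\left(k \right)} = - \frac{63}{8}$ ($d{\left(k \right)} = \left(-4\right) 2 + \frac{-3 + 4}{2 \cdot 4} = -8 + \frac{1}{2} \cdot \frac{1}{4} \cdot 1 = -8 + \frac{1}{8} = - \frac{63}{8}$)
$\left(1 + d{\left(X \right)}\right)^{2} = \left(1 - \frac{63}{8}\right)^{2} = \left(- \frac{55}{8}\right)^{2} = \frac{3025}{64}$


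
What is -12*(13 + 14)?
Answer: -324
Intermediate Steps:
-12*(13 + 14) = -12*27 = -324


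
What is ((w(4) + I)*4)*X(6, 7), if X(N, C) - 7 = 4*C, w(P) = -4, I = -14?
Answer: -2520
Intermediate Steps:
X(N, C) = 7 + 4*C
((w(4) + I)*4)*X(6, 7) = ((-4 - 14)*4)*(7 + 4*7) = (-18*4)*(7 + 28) = -72*35 = -2520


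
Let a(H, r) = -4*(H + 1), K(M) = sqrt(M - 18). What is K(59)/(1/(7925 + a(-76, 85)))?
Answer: 8225*sqrt(41) ≈ 52666.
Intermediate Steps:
K(M) = sqrt(-18 + M)
a(H, r) = -4 - 4*H (a(H, r) = -4*(1 + H) = -4 - 4*H)
K(59)/(1/(7925 + a(-76, 85))) = sqrt(-18 + 59)/(1/(7925 + (-4 - 4*(-76)))) = sqrt(41)/(1/(7925 + (-4 + 304))) = sqrt(41)/(1/(7925 + 300)) = sqrt(41)/(1/8225) = sqrt(41)*8225 = 8225*sqrt(41)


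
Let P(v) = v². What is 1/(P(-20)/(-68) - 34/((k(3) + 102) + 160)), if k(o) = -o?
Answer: -4403/26478 ≈ -0.16629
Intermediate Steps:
1/(P(-20)/(-68) - 34/((k(3) + 102) + 160)) = 1/((-20)²/(-68) - 34/((-1*3 + 102) + 160)) = 1/(400*(-1/68) - 34/((-3 + 102) + 160)) = 1/(-100/17 - 34/(99 + 160)) = 1/(-100/17 - 34/259) = 1/(-26478/4403) = -4403/26478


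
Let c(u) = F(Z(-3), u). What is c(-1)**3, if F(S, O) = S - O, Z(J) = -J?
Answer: 64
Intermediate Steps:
c(u) = 3 - u (c(u) = -1*(-3) - u = 3 - u)
c(-1)**3 = (3 - 1*(-1))**3 = (3 + 1)**3 = 4**3 = 64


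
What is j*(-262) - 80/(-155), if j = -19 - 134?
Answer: 1242682/31 ≈ 40087.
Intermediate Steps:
j = -153
j*(-262) - 80/(-155) = -153*(-262) - 80/(-155) = 40086 - 80*(-1/155) = 40086 + 16/31 = 1242682/31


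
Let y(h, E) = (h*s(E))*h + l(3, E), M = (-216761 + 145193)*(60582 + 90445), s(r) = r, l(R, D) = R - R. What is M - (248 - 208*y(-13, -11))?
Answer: -10809087256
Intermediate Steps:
l(R, D) = 0
M = -10808700336 (M = -71568*151027 = -10808700336)
y(h, E) = E*h**2 (y(h, E) = (h*E)*h + 0 = (E*h)*h + 0 = E*h**2 + 0 = E*h**2)
M - (248 - 208*y(-13, -11)) = -10808700336 - (248 - (-2288)*(-13)**2) = -10808700336 - (248 - (-2288)*169) = -10808700336 - (248 - 208*(-1859)) = -10808700336 - (248 + 386672) = -10808700336 - 1*386920 = -10808700336 - 386920 = -10809087256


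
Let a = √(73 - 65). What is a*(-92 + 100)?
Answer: 16*√2 ≈ 22.627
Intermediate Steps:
a = 2*√2 (a = √8 = 2*√2 ≈ 2.8284)
a*(-92 + 100) = (2*√2)*(-92 + 100) = (2*√2)*8 = 16*√2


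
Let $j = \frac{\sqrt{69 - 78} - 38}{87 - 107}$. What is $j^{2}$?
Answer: $\frac{287}{80} - \frac{57 i}{100} \approx 3.5875 - 0.57 i$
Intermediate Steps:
$j = \frac{19}{10} - \frac{3 i}{20}$ ($j = \frac{\sqrt{-9} - 38}{-20} = \left(3 i - 38\right) \left(- \frac{1}{20}\right) = \left(-38 + 3 i\right) \left(- \frac{1}{20}\right) = \frac{19}{10} - \frac{3 i}{20} \approx 1.9 - 0.15 i$)
$j^{2} = \left(\frac{19}{10} - \frac{3 i}{20}\right)^{2}$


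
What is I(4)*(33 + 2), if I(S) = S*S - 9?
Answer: 245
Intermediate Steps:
I(S) = -9 + S² (I(S) = S² - 9 = -9 + S²)
I(4)*(33 + 2) = (-9 + 4²)*(33 + 2) = (-9 + 16)*35 = 7*35 = 245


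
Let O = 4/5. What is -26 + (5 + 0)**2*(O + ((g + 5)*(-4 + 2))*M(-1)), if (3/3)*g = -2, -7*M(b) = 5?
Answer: 708/7 ≈ 101.14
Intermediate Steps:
O = 4/5 (O = 4*(1/5) = 4/5 ≈ 0.80000)
M(b) = -5/7 (M(b) = -1/7*5 = -5/7)
g = -2
-26 + (5 + 0)**2*(O + ((g + 5)*(-4 + 2))*M(-1)) = -26 + (5 + 0)**2*(4/5 + ((-2 + 5)*(-4 + 2))*(-5/7)) = -26 + 5**2*(4/5 + (3*(-2))*(-5/7)) = -26 + 25*(4/5 - 6*(-5/7)) = -26 + 25*(4/5 + 30/7) = -26 + 25*(178/35) = -26 + 890/7 = 708/7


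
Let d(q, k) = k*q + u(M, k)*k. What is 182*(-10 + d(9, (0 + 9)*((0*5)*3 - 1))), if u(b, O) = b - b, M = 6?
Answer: -16562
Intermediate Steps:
u(b, O) = 0
d(q, k) = k*q (d(q, k) = k*q + 0*k = k*q + 0 = k*q)
182*(-10 + d(9, (0 + 9)*((0*5)*3 - 1))) = 182*(-10 + ((0 + 9)*((0*5)*3 - 1))*9) = 182*(-10 + (9*(0*3 - 1))*9) = 182*(-10 + (9*(0 - 1))*9) = 182*(-10 + (9*(-1))*9) = 182*(-10 - 9*9) = 182*(-10 - 81) = 182*(-91) = -16562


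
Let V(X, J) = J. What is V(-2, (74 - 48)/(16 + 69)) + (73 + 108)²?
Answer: 2784711/85 ≈ 32761.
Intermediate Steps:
V(-2, (74 - 48)/(16 + 69)) + (73 + 108)² = (74 - 48)/(16 + 69) + (73 + 108)² = 26/85 + 181² = 26*(1/85) + 32761 = 26/85 + 32761 = 2784711/85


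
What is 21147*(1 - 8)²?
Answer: 1036203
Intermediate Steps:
21147*(1 - 8)² = 21147*(-7)² = 21147*49 = 1036203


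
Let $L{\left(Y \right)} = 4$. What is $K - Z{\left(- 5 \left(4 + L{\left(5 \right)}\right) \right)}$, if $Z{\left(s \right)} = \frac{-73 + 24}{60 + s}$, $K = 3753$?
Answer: $\frac{75109}{20} \approx 3755.4$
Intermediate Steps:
$Z{\left(s \right)} = - \frac{49}{60 + s}$
$K - Z{\left(- 5 \left(4 + L{\left(5 \right)}\right) \right)} = 3753 - - \frac{49}{60 - 5 \left(4 + 4\right)} = 3753 - - \frac{49}{60 - 40} = 3753 - - \frac{49}{20} = 3753 + \frac{49}{20} = \frac{75109}{20}$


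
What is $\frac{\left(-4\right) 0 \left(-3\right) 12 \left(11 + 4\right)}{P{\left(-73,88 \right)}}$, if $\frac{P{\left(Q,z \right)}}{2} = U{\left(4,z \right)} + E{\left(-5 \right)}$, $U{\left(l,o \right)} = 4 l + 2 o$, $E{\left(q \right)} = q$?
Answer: $0$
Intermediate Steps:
$U{\left(l,o \right)} = 2 o + 4 l$
$P{\left(Q,z \right)} = 22 + 4 z$ ($P{\left(Q,z \right)} = 2 \left(\left(2 z + 4 \cdot 4\right) - 5\right) = 2 \left(\left(2 z + 16\right) - 5\right) = 2 \left(\left(16 + 2 z\right) - 5\right) = 2 \left(11 + 2 z\right) = 22 + 4 z$)
$\frac{\left(-4\right) 0 \left(-3\right) 12 \left(11 + 4\right)}{P{\left(-73,88 \right)}} = \frac{\left(-4\right) 0 \left(-3\right) 12 \left(11 + 4\right)}{22 + 4 \cdot 88} = \frac{0 \left(-3\right) 12 \cdot 15}{22 + 352} = \frac{0 \cdot 12 \cdot 15}{374} = 0 \cdot 15 \cdot \frac{1}{374} = 0 \cdot \frac{1}{374} = 0$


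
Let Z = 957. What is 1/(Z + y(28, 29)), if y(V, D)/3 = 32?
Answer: 1/1053 ≈ 0.00094967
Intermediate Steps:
y(V, D) = 96 (y(V, D) = 3*32 = 96)
1/(Z + y(28, 29)) = 1/(957 + 96) = 1/1053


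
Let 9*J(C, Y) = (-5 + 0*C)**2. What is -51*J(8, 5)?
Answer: -425/3 ≈ -141.67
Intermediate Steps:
J(C, Y) = 25/9 (J(C, Y) = (-5 + 0*C)**2/9 = (-5 + 0)**2/9 = (1/9)*(-5)**2 = (1/9)*25 = 25/9)
-51*J(8, 5) = -51*25/9 = -425/3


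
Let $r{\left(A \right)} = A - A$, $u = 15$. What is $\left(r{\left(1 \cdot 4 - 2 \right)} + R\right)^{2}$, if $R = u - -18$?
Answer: $1089$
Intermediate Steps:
$R = 33$ ($R = 15 - -18 = 15 + 18 = 33$)
$r{\left(A \right)} = 0$
$\left(r{\left(1 \cdot 4 - 2 \right)} + R\right)^{2} = \left(0 + 33\right)^{2} = 33^{2} = 1089$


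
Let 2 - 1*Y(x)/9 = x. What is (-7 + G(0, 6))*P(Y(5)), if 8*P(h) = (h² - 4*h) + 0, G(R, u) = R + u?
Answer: -837/8 ≈ -104.63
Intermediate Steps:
Y(x) = 18 - 9*x
P(h) = -h/2 + h²/8 (P(h) = ((h² - 4*h) + 0)/8 = (h² - 4*h)/8 = -h/2 + h²/8)
(-7 + G(0, 6))*P(Y(5)) = (-7 + (0 + 6))*((18 - 9*5)*(-4 + (18 - 9*5))/8) = (-7 + 6)*((18 - 45)*(-4 + (18 - 45))/8) = -(-27)*(-4 - 27)/8 = -(-27)*(-31)/8 = -1*837/8 = -837/8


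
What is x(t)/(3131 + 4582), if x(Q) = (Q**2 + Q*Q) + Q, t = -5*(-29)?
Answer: 14065/2571 ≈ 5.4706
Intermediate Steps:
t = 145
x(Q) = Q + 2*Q**2 (x(Q) = (Q**2 + Q**2) + Q = 2*Q**2 + Q = Q + 2*Q**2)
x(t)/(3131 + 4582) = (145*(1 + 2*145))/(3131 + 4582) = (145*(1 + 290))/7713 = (145*291)*(1/7713) = 42195*(1/7713) = 14065/2571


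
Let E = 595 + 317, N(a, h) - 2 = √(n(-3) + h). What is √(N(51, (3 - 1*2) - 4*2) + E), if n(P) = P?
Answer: √(914 + I*√10) ≈ 30.232 + 0.0523*I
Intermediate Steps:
N(a, h) = 2 + √(-3 + h)
E = 912
√(N(51, (3 - 1*2) - 4*2) + E) = √((2 + √(-3 + ((3 - 1*2) - 4*2))) + 912) = √((2 + √(-3 + ((3 - 2) - 8))) + 912) = √((2 + √(-3 + (1 - 8))) + 912) = √((2 + √(-3 - 7)) + 912) = √((2 + √(-10)) + 912) = √((2 + I*√10) + 912) = √(914 + I*√10)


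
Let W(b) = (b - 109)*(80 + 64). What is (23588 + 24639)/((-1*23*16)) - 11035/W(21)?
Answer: -37941979/291456 ≈ -130.18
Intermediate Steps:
W(b) = -15696 + 144*b (W(b) = (-109 + b)*144 = -15696 + 144*b)
(23588 + 24639)/((-1*23*16)) - 11035/W(21) = (23588 + 24639)/((-1*23*16)) - 11035/(-15696 + 144*21) = 48227/((-23*16)) - 11035/(-15696 + 3024) = 48227/(-368) - 11035/(-12672) = 48227*(-1/368) - 11035*(-1/12672) = -48227/368 + 11035/12672 = -37941979/291456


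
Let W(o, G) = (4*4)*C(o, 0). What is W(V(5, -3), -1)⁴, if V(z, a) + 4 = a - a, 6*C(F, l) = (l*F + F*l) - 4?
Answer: 1048576/81 ≈ 12945.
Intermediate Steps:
C(F, l) = -⅔ + F*l/3 (C(F, l) = ((l*F + F*l) - 4)/6 = ((F*l + F*l) - 4)/6 = (2*F*l - 4)/6 = (-4 + 2*F*l)/6 = -⅔ + F*l/3)
V(z, a) = -4 (V(z, a) = -4 + (a - a) = -4 + 0 = -4)
W(o, G) = -32/3 (W(o, G) = (4*4)*(-⅔ + (⅓)*o*0) = 16*(-⅔ + 0) = 16*(-⅔) = -32/3)
W(V(5, -3), -1)⁴ = (-32/3)⁴ = 1048576/81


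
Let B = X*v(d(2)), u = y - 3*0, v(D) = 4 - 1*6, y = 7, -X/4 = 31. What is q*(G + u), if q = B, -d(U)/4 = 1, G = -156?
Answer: -36952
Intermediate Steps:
X = -124 (X = -4*31 = -124)
d(U) = -4 (d(U) = -4*1 = -4)
v(D) = -2 (v(D) = 4 - 6 = -2)
u = 7 (u = 7 - 3*0 = 7 + 0 = 7)
B = 248 (B = -124*(-2) = 248)
q = 248
q*(G + u) = 248*(-156 + 7) = 248*(-149) = -36952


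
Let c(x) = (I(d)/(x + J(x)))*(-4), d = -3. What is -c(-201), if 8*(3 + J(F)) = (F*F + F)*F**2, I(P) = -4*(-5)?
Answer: 80/203014821 ≈ 3.9406e-7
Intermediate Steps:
I(P) = 20
J(F) = -3 + F**2*(F + F**2)/8 (J(F) = -3 + ((F*F + F)*F**2)/8 = -3 + ((F**2 + F)*F**2)/8 = -3 + ((F + F**2)*F**2)/8 = -3 + (F**2*(F + F**2))/8 = -3 + F**2*(F + F**2)/8)
c(x) = -80/(-3 + x + x**3/8 + x**4/8) (c(x) = (20/(x + (-3 + x**3/8 + x**4/8)))*(-4) = (20/(-3 + x + x**3/8 + x**4/8))*(-4) = -80/(-3 + x + x**3/8 + x**4/8))
-c(-201) = -(-640)/(-24 + (-201)**3 + (-201)**4 + 8*(-201)) = -(-640)/(-24 - 8120601 + 1632240801 - 1608) = -(-640)/1624118568 = -1*(-80/203014821) = 80/203014821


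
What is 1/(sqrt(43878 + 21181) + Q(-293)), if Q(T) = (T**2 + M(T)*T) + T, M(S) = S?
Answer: 171405/29379608966 - sqrt(65059)/29379608966 ≈ 5.8255e-6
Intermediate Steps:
Q(T) = T + 2*T**2 (Q(T) = (T**2 + T*T) + T = (T**2 + T**2) + T = 2*T**2 + T = T + 2*T**2)
1/(sqrt(43878 + 21181) + Q(-293)) = 1/(sqrt(43878 + 21181) - 293*(1 + 2*(-293))) = 1/(sqrt(65059) - 293*(1 - 586)) = 1/(sqrt(65059) - 293*(-585)) = 1/(sqrt(65059) + 171405) = 1/(171405 + sqrt(65059))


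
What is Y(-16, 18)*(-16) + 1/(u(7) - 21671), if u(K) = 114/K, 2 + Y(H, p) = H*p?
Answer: 703345113/151583 ≈ 4640.0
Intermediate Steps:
Y(H, p) = -2 + H*p
Y(-16, 18)*(-16) + 1/(u(7) - 21671) = (-2 - 16*18)*(-16) + 1/(114/7 - 21671) = (-2 - 288)*(-16) + 1/(114*(⅐) - 21671) = -290*(-16) + 1/(114/7 - 21671) = 4640 + 1/(-151583/7) = 4640 - 7/151583 = 703345113/151583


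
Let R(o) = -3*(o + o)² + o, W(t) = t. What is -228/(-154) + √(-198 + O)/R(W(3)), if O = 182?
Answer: 114/77 - 4*I/105 ≈ 1.4805 - 0.038095*I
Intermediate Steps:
R(o) = o - 12*o² (R(o) = -3*4*o² + o = -12*o² + o = o - 12*o²)
-228/(-154) + √(-198 + O)/R(W(3)) = -228/(-154) + √(-198 + 182)/((3*(1 - 12*3))) = -228*(-1/154) + √(-16)/((3*(1 - 36))) = 114/77 + (4*I)/((3*(-35))) = 114/77 + (4*I)/(-105) = 114/77 + (4*I)*(-1/105) = 114/77 - 4*I/105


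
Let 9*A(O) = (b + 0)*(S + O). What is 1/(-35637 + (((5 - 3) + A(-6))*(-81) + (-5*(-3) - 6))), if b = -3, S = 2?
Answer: -1/35898 ≈ -2.7857e-5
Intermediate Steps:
A(O) = -⅔ - O/3 (A(O) = ((-3 + 0)*(2 + O))/9 = (-3*(2 + O))/9 = (-6 - 3*O)/9 = -⅔ - O/3)
1/(-35637 + (((5 - 3) + A(-6))*(-81) + (-5*(-3) - 6))) = 1/(-35637 + (((5 - 3) + (-⅔ - ⅓*(-6)))*(-81) + (-5*(-3) - 6))) = 1/(-35637 + ((2 + (-⅔ + 2))*(-81) + (15 - 6))) = 1/(-35637 + ((2 + 4/3)*(-81) + 9)) = 1/(-35637 + ((10/3)*(-81) + 9)) = 1/(-35637 + (-270 + 9)) = 1/(-35637 - 261) = 1/(-35898) = -1/35898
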